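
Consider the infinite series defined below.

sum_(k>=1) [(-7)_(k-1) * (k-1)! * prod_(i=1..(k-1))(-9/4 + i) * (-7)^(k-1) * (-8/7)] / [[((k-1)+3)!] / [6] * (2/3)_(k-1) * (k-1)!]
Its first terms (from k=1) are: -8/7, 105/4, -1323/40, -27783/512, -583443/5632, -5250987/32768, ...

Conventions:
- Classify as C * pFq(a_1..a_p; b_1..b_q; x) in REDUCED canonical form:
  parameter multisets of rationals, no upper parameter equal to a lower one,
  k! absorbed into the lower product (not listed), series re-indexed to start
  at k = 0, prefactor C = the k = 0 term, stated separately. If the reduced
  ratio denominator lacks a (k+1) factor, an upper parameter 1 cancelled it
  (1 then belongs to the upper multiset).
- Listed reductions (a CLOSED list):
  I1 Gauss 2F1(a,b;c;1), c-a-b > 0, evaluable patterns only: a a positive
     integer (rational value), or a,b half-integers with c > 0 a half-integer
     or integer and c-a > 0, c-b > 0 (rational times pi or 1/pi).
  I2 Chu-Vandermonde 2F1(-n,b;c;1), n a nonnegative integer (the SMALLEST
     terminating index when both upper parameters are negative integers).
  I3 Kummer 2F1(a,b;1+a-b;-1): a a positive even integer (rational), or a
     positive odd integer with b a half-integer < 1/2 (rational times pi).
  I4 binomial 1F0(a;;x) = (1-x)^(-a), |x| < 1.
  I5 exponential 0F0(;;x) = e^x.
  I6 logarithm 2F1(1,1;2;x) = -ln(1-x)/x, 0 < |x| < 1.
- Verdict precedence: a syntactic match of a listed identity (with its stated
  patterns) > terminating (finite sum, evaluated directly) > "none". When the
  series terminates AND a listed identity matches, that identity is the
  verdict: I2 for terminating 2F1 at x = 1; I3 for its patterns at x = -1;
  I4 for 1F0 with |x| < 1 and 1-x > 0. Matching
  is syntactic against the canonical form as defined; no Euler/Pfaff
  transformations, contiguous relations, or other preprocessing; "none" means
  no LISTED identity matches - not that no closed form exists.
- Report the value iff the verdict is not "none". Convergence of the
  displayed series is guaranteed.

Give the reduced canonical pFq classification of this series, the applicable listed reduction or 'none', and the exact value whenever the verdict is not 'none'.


With C = -8/7: the canonical form is 3F2(-7, -5/4, 1; 2/3, 4; -7). Verdict: terminating - the sum ends at index 7 because -7 is a negative integer; exact evaluation follows. Exact value: -1573828678651/2745171968.

Key observation: x = (-7) and the running product (C = -8/7, x = -7) telescopes to a rising factorial.
Consecutive-term ratio: r(k) = (-7) * (k-7) (k-5/4) (k+1) / [(k+2/3) (k+4) (k+1)] - rational in k, leading ratio (-7); with t_0 = -8/7, classification follows.


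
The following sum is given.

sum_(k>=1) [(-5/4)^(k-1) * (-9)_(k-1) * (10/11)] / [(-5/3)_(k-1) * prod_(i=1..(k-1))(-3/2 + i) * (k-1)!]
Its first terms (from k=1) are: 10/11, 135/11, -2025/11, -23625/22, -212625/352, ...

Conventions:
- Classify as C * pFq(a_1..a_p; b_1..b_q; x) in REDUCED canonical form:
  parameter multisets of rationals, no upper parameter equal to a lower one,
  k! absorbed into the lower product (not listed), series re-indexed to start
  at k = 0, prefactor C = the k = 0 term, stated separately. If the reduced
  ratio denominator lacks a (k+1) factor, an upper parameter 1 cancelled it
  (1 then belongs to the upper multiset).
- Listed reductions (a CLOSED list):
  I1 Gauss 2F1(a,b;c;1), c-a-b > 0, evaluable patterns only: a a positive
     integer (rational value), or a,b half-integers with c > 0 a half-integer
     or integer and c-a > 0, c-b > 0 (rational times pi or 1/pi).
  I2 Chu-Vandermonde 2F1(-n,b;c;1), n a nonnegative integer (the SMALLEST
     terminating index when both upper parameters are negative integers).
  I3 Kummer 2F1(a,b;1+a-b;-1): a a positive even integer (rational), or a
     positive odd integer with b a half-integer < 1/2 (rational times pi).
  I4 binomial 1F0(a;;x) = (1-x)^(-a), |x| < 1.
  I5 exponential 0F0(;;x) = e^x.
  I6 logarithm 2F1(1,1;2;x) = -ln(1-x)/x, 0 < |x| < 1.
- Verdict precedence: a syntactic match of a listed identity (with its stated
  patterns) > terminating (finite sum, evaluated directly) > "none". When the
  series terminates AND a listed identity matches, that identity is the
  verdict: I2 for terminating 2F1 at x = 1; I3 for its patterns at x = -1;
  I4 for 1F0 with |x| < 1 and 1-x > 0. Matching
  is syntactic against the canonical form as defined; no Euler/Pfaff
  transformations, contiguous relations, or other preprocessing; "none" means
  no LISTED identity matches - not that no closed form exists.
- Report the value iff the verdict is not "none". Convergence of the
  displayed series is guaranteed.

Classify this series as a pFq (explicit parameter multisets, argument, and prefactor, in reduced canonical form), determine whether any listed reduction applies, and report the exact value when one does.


Canonical form: C = 10/11 times 1F2 with upper {-9}, lower {-5/3, -1/2}, x = -5/4. Verdict: terminating - upper parameter -9 makes this a finite sum (last index 9), evaluated exactly. Its exact value is -220785314407895/113425055744.

Key step: x = (-5/4) and the lower running product (prefactor 10/11) is a rising factorial.
Term ratio: r(k) = (-5/4) * (k-9) / [(k-5/3) (k-1/2) (k+1)] ; factor over Q: parameters, x = (-5/4), and C = 10/11.


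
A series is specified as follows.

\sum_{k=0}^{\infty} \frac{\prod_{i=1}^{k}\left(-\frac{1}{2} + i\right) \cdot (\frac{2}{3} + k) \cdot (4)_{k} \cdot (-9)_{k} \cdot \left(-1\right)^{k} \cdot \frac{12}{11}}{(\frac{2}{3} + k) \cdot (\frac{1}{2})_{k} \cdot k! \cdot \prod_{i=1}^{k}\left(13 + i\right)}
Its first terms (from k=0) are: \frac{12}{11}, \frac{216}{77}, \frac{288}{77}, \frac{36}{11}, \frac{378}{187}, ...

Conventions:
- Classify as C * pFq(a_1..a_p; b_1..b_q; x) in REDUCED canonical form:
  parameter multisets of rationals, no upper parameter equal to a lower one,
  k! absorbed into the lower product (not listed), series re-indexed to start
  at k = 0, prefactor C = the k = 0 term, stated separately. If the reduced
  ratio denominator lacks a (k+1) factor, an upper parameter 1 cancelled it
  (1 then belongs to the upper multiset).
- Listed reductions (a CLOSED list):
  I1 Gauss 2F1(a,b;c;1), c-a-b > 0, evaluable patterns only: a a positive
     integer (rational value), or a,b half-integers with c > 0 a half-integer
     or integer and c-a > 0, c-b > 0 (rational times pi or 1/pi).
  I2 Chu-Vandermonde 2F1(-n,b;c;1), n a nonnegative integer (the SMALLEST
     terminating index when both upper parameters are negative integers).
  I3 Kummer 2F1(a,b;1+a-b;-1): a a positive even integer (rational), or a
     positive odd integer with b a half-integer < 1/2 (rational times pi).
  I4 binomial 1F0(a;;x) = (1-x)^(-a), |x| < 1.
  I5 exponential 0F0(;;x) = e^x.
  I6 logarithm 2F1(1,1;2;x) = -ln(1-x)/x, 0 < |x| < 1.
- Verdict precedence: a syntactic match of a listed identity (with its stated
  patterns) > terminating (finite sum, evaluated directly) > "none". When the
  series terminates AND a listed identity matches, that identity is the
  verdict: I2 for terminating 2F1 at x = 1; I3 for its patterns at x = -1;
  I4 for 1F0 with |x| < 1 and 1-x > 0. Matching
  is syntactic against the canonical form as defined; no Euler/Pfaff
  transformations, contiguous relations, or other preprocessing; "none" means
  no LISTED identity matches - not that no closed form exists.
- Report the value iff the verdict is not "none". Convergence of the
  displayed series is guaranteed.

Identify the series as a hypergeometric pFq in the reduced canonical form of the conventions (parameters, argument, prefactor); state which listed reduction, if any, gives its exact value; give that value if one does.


The series (x = -1) is 2F1: upper {-9, 4}, lower {14}, prefactor \frac{12}{11}. Verdict: the Kummer evaluation I3 fires (x = -1; c = 14 equals 1+a-b for upper {-9, 4}: listed pattern). Exact value: \frac{156}{11}.

First insight: t_0 = \frac{12}{11} here, and the running product (C = 12/11, x = -1) telescopes to a rising factorial.
Step ratio: r(k) = -1 * (k-9) (k+4) / [(k+14) (k+1)] - poly over poly, x = -1 from leading terms; C = \frac{12}{11} at k = 0.


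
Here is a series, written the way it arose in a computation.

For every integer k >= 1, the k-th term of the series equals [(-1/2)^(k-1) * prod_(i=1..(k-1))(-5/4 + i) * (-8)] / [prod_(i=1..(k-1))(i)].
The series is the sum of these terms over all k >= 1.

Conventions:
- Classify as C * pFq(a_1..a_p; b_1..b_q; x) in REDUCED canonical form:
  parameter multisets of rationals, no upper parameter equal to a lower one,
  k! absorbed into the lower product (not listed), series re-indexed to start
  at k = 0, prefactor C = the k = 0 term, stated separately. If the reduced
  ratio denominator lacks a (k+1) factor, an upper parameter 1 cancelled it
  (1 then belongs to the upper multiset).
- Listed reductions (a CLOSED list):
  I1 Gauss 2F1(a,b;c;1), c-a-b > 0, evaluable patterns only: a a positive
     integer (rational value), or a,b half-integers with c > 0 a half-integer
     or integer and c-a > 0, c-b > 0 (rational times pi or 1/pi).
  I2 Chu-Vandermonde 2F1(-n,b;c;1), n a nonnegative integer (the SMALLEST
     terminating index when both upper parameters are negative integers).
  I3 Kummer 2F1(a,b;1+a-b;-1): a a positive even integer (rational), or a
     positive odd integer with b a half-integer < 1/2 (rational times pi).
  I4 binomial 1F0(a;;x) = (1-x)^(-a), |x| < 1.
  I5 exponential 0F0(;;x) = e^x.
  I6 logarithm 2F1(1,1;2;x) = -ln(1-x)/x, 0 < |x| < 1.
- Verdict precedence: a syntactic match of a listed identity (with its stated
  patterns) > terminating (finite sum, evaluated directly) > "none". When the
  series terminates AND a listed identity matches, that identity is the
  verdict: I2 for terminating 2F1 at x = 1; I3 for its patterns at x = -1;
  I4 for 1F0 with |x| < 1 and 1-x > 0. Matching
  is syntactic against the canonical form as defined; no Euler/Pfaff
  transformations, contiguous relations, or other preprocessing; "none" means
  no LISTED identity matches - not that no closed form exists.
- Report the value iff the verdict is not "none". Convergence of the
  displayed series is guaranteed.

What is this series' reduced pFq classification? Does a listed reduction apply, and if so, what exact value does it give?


x = -1/2 here; the reduced form reads 1F0, upper {-1/4}, lower {-}, C = -8. Verdict (x = -1/2): the binomial series (I4) applies (the 1F0 binomial series: exponent 1/4, x = -1/2). Exact value: (-8) * (3/2)^(1/4).

Key step: from the first term -8: the product of the first k integers (C = -8) is k!.
Term ratio: r(k) = (-1/2) * (k-1/4) / [(k+1)] - rational in k. x = (-1/2); t_0 = -8; negate the roots.


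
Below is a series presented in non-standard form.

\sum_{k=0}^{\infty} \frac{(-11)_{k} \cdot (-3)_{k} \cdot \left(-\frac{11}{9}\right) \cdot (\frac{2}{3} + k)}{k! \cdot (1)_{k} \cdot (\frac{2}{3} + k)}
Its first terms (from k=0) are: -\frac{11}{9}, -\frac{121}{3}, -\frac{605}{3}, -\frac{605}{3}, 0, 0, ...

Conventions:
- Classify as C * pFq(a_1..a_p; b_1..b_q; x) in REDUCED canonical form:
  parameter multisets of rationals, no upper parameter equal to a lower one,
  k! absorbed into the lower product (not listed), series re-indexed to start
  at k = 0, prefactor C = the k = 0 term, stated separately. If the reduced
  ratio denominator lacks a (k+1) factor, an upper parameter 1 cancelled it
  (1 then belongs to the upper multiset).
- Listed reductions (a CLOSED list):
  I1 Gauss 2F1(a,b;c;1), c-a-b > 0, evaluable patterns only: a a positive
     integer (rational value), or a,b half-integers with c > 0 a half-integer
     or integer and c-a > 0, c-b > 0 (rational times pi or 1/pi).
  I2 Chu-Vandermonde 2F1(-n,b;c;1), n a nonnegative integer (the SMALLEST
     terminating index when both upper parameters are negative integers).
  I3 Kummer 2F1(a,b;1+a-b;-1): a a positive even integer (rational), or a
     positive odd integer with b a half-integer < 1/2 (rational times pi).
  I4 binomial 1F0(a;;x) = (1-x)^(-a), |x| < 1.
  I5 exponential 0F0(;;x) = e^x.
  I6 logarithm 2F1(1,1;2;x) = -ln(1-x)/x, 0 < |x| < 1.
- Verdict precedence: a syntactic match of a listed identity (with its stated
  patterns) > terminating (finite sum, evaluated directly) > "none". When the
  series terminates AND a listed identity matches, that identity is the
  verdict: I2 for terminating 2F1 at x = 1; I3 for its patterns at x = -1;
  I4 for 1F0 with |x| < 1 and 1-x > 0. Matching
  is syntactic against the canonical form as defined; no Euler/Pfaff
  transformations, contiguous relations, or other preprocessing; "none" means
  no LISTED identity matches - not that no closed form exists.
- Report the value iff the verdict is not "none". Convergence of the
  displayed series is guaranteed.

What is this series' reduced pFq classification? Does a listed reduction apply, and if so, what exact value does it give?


With C = -\frac{11}{9}: the canonical form is 2F1(-11, -3; 1; 1). Verdict: the Chu-Vandermonde identity I2 applies (terminating 2F1 at x = 1 with n = 3, b = -11, c = 1). Sum: -\frac{4004}{9}.

Structural cue: x = 1 and the factor k + 2/3 cancels (top and bottom), leaving C = -11/9, x = 1.
Term ratio: r(k) = 1 * (k-11) (k-3) / [(k+1) (k+1)] - rational; roots negated = parameters, x = 1, C = -\frac{11}{9}.


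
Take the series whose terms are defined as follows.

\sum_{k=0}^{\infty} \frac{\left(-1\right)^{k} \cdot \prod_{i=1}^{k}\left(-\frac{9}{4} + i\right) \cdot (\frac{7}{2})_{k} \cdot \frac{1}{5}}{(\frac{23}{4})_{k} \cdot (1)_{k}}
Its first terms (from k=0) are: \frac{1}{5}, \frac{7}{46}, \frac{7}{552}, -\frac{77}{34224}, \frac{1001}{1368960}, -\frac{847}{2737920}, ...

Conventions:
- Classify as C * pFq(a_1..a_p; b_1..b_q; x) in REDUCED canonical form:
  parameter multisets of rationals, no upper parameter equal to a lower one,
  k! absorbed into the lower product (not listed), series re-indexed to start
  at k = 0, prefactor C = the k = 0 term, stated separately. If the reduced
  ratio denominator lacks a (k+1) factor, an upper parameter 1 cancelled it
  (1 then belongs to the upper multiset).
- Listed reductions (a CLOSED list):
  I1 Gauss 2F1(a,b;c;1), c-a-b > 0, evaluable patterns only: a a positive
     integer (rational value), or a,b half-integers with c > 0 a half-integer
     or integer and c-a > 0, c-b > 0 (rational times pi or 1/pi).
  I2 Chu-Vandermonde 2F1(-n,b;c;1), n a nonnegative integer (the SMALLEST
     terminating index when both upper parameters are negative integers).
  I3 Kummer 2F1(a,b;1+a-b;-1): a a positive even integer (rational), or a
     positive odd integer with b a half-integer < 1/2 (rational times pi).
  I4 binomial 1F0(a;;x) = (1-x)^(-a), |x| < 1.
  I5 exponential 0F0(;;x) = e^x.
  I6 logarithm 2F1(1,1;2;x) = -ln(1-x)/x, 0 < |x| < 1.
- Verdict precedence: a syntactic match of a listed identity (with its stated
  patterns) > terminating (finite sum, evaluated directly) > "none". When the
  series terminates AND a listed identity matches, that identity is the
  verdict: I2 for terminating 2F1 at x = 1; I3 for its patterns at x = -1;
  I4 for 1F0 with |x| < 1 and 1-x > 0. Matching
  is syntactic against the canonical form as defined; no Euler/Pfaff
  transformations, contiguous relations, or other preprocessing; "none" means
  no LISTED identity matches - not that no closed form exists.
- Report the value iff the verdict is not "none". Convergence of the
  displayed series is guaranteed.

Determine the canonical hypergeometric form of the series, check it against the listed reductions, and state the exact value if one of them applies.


At argument -1: a 2F1 with upper {-\frac{5}{4}, \frac{7}{2}}, lower {\frac{23}{4}}, scaled by C = \frac{1}{5}. Verdict: none - this 2F1 at x = -1 matches no listed pattern, and upper {-\frac{5}{4}, \frac{7}{2}} holds no stopper.

Structural cue: x = -1 and the running product (prefactor 1/5) telescopes to a rising factorial.
Term ratio: r(k) = -1 * (k-\frac{5}{4}) (k+\frac{7}{2}) / [(k+\frac{23}{4}) (k+1)] - rational in k. x = -1; t_0 = \frac{1}{5}; negate the roots.


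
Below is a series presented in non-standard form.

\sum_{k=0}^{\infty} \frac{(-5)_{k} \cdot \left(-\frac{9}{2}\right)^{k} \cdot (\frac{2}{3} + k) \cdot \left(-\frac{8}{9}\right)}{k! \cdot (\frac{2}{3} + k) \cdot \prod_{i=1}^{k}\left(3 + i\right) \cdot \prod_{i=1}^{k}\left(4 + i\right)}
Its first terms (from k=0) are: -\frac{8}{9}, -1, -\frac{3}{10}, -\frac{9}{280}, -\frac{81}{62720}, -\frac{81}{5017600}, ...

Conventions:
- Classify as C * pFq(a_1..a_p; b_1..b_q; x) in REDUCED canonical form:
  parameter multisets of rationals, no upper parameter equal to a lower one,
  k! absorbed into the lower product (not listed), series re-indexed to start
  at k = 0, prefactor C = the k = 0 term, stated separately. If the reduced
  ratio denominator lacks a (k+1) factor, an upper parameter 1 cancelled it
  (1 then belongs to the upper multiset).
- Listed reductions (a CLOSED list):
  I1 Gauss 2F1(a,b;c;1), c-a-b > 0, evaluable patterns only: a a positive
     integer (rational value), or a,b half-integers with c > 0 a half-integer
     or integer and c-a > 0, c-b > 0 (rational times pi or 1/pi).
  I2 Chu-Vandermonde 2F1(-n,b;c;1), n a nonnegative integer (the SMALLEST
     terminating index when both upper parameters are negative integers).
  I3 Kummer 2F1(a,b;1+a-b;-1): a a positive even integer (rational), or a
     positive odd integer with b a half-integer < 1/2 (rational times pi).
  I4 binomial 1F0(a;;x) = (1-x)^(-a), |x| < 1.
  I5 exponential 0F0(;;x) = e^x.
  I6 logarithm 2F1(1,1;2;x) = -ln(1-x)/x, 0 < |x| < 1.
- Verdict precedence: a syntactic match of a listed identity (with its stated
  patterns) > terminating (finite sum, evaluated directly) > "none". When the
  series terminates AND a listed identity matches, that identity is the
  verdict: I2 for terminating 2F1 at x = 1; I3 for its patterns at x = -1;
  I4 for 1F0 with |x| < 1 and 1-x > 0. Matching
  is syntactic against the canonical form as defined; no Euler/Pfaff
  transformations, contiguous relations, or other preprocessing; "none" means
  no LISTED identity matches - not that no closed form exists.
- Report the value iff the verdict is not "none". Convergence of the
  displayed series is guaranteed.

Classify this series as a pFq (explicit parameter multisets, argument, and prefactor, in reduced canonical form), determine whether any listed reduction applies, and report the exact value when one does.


Canonical form: C = -\frac{8}{9} times 1F2 with upper {-5}, lower {4, 5}, x = -\frac{9}{2}. Verdict: terminating - the sum ends at index 5 because -5 is a negative integer; exact evaluation follows. Value: -\frac{100357289}{45158400}.

Key observation: from the first term -\frac{8}{9}: the lower running product (C = -8/9) is a rising factorial.
Consecutive-term ratio: r(k) = -\frac{9}{2} * (k-5) / [(k+4) (k+5) (k+1)] - rational; roots negated = parameters, x = -\frac{9}{2}, C = -\frac{8}{9}.


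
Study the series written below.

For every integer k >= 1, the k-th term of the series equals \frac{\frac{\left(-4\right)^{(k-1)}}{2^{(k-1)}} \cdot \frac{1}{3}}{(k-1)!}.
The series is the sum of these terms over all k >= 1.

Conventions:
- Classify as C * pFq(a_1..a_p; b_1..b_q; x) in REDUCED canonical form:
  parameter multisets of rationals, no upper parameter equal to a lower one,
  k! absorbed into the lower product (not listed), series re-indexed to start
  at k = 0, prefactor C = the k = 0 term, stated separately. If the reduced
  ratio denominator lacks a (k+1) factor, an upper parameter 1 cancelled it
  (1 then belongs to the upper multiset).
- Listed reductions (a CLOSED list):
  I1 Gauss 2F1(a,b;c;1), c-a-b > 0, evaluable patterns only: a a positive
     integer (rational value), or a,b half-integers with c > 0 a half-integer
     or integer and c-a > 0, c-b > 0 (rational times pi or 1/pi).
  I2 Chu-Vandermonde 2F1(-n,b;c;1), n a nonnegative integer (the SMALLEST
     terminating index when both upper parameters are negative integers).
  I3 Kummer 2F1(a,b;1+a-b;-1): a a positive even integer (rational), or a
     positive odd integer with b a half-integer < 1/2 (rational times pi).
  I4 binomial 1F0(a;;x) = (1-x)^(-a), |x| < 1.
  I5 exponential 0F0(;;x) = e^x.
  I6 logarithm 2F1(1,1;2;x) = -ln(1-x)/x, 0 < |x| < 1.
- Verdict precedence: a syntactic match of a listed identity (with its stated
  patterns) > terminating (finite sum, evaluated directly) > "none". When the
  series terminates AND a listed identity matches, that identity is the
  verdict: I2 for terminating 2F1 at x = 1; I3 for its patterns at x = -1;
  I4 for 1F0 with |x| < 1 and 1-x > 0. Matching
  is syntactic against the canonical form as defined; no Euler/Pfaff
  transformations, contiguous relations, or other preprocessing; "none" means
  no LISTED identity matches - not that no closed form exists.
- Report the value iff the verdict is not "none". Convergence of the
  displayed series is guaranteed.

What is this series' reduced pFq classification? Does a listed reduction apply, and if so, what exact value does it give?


Prefactor \frac{1}{3}, argument -2: 0F0 with upper {-} over lower {-}. Verdict (x = -2): the I5 exponential reduction applies (the 0F0 exponential series at x = -2). Its exact value is \frac{1}{3} \cdot e^{-2}.

The tell: t_0 being \frac{1}{3}, the two k-th powers (prefactor 1/3) combine into one argument.
Step ratio: r(k) = -2 * 1 / [(k+1)] - rational in k. x = -2; t_0 = \frac{1}{3}; negate the roots.


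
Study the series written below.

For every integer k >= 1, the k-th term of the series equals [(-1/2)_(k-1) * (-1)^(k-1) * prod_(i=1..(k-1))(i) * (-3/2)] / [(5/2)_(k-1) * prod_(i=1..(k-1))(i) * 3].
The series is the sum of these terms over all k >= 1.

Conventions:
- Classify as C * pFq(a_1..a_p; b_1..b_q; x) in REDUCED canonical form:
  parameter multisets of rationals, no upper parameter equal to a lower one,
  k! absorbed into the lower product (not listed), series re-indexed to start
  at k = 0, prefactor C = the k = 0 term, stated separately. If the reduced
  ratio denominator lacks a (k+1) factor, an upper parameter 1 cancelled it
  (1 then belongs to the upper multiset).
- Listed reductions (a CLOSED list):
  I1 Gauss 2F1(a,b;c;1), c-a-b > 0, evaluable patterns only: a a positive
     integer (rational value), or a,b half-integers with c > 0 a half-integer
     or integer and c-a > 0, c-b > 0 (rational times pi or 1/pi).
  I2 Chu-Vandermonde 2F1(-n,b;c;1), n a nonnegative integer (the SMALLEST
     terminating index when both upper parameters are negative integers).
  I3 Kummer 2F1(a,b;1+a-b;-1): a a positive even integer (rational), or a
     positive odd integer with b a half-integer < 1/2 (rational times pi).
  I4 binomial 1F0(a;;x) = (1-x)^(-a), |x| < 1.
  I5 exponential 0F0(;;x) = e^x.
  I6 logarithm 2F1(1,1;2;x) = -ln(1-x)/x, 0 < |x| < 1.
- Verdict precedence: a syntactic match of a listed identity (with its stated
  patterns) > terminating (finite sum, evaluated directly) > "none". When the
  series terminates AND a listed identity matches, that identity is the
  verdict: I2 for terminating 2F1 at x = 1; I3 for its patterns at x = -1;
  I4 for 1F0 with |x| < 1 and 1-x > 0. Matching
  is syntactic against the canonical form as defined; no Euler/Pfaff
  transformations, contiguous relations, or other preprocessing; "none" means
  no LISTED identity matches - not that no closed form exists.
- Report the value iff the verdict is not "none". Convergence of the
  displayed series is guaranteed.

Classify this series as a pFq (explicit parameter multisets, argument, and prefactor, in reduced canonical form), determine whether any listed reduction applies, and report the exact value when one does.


Key step: t_0 being -1/2, the constant factors (C = -1/2, x = -1) combine into one prefactor.
Step ratio: r(k) = (-1) * (k-1/2) (k+1) / [(k+5/2) (k+1)] - rational in k. x = (-1); t_0 = -1/2; negate the roots.

This is -1/2 * 2F1(-1/2, 1; 5/2; -1) in reduced canonical form. Verdict: Kummer's theorem (I3) matches (x = -1; c = 5/2 equals 1+a-b for upper {-1/2, 1}: listed pattern). Exact value: (-3/16) * pi.


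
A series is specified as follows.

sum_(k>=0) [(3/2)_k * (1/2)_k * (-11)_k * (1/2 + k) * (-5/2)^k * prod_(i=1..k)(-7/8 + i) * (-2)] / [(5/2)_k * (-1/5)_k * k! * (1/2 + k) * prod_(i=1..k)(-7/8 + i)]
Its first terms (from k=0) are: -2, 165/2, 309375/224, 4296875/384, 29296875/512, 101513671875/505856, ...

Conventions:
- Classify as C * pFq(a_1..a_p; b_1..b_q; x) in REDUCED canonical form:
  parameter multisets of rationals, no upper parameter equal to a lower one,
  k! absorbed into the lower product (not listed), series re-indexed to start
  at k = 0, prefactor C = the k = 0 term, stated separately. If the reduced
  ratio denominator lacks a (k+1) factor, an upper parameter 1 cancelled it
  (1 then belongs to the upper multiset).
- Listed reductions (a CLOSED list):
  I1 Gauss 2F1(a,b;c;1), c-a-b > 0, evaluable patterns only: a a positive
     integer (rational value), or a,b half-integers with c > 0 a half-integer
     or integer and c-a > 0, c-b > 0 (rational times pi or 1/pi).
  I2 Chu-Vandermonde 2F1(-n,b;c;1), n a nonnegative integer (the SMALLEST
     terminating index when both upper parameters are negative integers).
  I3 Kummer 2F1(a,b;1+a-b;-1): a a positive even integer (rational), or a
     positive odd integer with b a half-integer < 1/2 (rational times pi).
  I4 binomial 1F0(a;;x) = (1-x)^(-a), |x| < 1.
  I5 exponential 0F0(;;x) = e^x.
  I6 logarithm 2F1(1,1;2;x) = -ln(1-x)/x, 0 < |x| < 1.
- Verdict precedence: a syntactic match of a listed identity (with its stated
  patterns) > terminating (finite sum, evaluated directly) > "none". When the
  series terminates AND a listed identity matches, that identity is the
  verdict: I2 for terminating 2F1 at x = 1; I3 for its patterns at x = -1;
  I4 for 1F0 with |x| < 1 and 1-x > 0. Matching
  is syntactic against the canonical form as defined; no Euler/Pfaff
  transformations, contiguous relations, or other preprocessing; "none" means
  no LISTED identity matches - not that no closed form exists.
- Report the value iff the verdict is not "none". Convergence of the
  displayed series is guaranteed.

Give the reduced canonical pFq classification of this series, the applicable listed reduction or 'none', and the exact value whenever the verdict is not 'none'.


This is -2 * 3F2(-11, 1/2, 3/2; -1/5, 5/2; -5/2) in reduced canonical form. Verdict: terminating - upper -11 stops the sum at k = 11; the 12 terms are added exactly. Value: 4995407297549876630582669/1199898399822839808.

The tell: from the first term -2: the factor k + 1/2 cancels (top and bottom), leaving C = -2, x = -5/2.
Term ratio: r(k) = (-5/2) * (k-11) (k+1/2) (k+3/2) / [(k-1/5) (k+5/2) (k+1)] - poly over poly, x = (-5/2) from leading terms; C = -2 at k = 0.


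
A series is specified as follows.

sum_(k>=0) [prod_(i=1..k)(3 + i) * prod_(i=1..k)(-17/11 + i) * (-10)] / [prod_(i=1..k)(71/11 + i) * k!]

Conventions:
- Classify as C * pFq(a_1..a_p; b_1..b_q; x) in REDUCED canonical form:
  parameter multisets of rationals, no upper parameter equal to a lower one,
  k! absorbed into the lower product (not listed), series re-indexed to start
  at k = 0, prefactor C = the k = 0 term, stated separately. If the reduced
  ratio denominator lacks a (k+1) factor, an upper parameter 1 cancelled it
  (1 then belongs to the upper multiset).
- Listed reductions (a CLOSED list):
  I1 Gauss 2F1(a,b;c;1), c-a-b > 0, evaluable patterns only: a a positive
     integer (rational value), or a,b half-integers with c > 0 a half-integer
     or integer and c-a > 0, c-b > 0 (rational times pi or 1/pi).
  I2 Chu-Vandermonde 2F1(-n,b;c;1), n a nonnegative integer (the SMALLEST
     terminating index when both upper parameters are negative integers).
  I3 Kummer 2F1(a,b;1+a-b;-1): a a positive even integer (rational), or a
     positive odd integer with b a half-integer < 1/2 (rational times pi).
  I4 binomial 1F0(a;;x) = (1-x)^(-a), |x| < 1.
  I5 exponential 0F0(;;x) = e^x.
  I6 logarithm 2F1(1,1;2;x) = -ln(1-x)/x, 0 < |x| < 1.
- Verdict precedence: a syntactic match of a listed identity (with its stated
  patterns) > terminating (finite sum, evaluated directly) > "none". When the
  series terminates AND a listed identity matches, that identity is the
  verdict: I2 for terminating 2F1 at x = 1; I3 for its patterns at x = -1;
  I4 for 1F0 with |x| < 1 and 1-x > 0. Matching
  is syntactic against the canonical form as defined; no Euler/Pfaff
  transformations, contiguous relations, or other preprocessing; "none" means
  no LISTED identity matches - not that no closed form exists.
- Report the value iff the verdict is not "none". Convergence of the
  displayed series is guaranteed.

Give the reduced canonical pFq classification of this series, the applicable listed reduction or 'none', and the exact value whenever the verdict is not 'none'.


The series (x = 1) is 2F1: upper {-6/11, 4}, lower {82/11}, prefactor -10. Verdict (x = 1): Gauss's theorem (I1) applies (x = 1: the Gamma ratio telescopes since c-a-b = 4 > 0 and a = 4 in Z>0). Its exact value is -94430/14641.

Structural cue: x = 1 and the running product (C = -10, x = 1) telescopes to a rising factorial.
Term ratio: r(k) = 1 * (k-6/11) (k+4) / [(k+82/11) (k+1)] - poly over poly, x = 1 from leading terms; C = -10 at k = 0.


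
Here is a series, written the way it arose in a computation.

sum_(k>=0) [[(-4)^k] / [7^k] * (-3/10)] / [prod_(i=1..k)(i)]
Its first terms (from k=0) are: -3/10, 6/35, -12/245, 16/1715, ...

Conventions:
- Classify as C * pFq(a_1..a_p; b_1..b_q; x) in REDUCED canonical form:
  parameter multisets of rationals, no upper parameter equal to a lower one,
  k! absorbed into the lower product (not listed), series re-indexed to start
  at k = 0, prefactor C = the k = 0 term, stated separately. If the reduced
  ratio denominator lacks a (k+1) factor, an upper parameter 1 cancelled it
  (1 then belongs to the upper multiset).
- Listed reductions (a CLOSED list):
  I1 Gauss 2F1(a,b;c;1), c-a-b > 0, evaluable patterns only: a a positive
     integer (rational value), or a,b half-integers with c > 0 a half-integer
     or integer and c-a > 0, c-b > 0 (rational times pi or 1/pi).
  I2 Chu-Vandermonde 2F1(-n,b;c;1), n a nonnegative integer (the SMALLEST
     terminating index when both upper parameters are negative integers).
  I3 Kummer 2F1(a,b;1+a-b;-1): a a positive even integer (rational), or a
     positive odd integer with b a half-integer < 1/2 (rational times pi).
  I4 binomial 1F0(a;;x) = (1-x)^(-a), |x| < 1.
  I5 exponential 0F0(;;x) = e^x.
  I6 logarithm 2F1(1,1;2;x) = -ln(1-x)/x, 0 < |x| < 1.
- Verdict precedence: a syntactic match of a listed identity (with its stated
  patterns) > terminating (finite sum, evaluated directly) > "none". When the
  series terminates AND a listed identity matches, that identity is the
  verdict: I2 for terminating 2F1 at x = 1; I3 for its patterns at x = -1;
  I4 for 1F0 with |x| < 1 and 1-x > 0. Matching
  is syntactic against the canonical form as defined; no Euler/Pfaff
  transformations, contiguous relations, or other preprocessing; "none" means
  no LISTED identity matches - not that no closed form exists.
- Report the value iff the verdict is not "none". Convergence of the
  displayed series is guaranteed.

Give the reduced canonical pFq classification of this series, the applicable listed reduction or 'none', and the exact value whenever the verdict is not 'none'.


x = -4/7 here; the reduced form reads 0F0, upper {-}, lower {-}, C = -3/10. Verdict: exponential (I5) fires (the 0F0 exponential series at x = -4/7). Hence: (-3/10) * e^(-4/7).

The tell: from the first term -3/10: the two geometric factors (prefactor -3/10) combine into one argument.
Adjacent-term ratio: r(k) = (-4/7) * 1 / [(k+1)] - rational; roots negated = parameters, x = (-4/7), C = -3/10.


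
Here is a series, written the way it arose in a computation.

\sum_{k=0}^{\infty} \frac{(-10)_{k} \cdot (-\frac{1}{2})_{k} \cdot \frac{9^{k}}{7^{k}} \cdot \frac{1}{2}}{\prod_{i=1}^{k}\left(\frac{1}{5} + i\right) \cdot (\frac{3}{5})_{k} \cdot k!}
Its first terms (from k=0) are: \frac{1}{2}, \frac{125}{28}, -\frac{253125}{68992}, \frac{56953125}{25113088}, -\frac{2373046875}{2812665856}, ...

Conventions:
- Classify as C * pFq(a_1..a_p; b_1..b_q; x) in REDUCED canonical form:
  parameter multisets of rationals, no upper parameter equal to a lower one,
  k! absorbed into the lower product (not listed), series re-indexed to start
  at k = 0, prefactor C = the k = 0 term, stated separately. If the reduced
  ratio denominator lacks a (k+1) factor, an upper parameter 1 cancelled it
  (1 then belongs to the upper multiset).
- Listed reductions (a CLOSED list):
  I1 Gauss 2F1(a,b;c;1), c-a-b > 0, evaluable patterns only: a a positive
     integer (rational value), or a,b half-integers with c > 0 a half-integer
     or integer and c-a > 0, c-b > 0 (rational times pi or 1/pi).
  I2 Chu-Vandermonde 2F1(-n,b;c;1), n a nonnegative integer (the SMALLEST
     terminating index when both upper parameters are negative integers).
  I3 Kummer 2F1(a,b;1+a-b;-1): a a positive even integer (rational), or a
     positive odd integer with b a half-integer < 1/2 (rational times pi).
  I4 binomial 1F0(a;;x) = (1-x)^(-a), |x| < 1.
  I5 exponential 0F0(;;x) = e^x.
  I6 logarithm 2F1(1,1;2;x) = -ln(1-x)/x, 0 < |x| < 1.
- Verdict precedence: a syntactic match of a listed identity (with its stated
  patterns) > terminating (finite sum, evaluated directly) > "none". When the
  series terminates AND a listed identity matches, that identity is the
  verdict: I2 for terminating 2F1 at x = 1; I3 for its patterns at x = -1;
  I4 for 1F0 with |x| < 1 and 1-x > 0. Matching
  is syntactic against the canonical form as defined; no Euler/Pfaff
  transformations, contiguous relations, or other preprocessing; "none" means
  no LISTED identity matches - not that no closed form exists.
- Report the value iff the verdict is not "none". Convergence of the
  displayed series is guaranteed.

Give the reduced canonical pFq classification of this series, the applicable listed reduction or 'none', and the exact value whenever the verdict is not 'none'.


Prefactor \frac{1}{2}, argument \frac{9}{7}: 2F2 with upper {-10, -\frac{1}{2}} over lower {\frac{3}{5}, \frac{6}{5}}. Verdict: terminating. (-10)_k vanishes past k = 10, leaving a 11-term sum, computed directly. Value: \frac{12513042591450381898998663193139}{4336216669424346727470520598528}.

Key observation: t_0 being \frac{1}{2}, the lower running product (C = 1/2, x = 9/7) is a rising factorial.
Adjacent-term ratio: r(k) = \frac{9}{7} * (k-10) (k-\frac{1}{2}) / [(k+\frac{3}{5}) (k+\frac{6}{5}) (k+1)] - poly over poly, x = \frac{9}{7} from leading terms; C = \frac{1}{2} at k = 0.


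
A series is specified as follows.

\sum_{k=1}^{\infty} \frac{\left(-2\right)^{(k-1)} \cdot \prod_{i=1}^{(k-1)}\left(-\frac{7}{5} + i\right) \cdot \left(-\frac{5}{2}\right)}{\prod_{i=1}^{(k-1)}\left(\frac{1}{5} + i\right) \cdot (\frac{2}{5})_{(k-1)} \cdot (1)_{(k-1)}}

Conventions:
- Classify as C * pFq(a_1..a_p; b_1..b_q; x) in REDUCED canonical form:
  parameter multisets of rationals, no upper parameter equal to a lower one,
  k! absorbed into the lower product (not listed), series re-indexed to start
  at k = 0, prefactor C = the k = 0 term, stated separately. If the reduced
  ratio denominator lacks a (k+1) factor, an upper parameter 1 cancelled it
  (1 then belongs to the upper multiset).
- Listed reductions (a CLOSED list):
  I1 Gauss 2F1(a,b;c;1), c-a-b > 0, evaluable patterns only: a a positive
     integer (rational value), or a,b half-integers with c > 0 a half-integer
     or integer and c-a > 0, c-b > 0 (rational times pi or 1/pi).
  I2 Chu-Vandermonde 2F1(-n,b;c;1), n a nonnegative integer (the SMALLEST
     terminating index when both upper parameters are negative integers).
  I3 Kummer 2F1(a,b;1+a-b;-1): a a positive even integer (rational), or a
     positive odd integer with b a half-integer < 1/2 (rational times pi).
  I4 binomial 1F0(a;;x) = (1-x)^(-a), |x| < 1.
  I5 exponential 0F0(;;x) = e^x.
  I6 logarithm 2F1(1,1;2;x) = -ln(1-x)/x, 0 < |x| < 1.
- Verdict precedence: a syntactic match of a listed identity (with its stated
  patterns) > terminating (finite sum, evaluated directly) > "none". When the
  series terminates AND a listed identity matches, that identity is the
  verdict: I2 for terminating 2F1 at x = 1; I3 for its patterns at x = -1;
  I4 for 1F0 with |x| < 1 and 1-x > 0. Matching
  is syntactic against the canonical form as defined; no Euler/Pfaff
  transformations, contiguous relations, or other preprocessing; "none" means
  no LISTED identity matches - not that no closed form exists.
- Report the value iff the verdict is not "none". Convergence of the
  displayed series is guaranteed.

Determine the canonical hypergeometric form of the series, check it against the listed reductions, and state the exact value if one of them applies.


Structural cue: x = -2 and (1)_k (prefactor -5/2) is k! itself.
Step ratio: r(k) = -2 * (k-\frac{2}{5}) / [(k+\frac{2}{5}) (k+\frac{6}{5}) (k+1)] - rational in k. x = -2; t_0 = -\frac{5}{2}; negate the roots.

x = -2 here; the reduced form reads 1F2, upper {-\frac{2}{5}}, lower {\frac{2}{5}, \frac{6}{5}}, C = -\frac{5}{2}. Verdict: none. A 1F2 with upper {-\frac{2}{5}} fits none of I1-I6 at x = -2; the sum runs forever.


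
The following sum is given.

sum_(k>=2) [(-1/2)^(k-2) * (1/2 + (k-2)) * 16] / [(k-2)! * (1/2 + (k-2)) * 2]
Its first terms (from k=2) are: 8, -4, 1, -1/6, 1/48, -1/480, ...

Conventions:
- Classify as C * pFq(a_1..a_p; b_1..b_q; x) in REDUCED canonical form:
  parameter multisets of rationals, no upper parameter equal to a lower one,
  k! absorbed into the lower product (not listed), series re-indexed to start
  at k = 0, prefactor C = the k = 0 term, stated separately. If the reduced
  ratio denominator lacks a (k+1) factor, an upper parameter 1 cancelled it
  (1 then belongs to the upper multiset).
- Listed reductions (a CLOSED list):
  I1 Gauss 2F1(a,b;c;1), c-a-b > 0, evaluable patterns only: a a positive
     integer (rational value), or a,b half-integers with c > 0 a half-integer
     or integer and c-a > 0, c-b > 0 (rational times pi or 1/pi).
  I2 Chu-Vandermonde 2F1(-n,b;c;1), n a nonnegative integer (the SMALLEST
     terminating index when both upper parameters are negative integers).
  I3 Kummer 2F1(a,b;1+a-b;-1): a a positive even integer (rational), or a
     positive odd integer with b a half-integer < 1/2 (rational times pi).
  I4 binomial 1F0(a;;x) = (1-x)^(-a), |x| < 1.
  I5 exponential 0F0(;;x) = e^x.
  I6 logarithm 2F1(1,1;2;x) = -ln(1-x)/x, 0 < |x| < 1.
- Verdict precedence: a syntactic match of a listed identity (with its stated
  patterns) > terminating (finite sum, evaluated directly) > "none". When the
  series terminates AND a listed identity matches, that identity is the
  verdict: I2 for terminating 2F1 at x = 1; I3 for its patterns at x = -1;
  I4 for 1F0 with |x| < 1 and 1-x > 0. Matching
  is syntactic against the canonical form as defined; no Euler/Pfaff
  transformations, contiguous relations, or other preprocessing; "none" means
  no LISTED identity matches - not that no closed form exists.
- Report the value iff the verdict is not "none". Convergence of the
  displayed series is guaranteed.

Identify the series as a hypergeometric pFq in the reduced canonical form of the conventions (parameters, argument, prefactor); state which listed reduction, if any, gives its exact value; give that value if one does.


Canonical form: C = 8 times 0F0 with upper {-}, lower {-}, x = -1/2. Verdict (x = -1/2): the exponential series (I5) applies (the 0F0 exponential series at x = -1/2). Sum: 8 * e^(-1/2).

Key observation: t_0 being 8, the constant factors (C = 8, x = -1/2) combine into one prefactor.
Term ratio: r(k) = (-1/2) * 1 / [(k+1)] - poly over poly, x = (-1/2) from leading terms; C = 8 at k = 0.


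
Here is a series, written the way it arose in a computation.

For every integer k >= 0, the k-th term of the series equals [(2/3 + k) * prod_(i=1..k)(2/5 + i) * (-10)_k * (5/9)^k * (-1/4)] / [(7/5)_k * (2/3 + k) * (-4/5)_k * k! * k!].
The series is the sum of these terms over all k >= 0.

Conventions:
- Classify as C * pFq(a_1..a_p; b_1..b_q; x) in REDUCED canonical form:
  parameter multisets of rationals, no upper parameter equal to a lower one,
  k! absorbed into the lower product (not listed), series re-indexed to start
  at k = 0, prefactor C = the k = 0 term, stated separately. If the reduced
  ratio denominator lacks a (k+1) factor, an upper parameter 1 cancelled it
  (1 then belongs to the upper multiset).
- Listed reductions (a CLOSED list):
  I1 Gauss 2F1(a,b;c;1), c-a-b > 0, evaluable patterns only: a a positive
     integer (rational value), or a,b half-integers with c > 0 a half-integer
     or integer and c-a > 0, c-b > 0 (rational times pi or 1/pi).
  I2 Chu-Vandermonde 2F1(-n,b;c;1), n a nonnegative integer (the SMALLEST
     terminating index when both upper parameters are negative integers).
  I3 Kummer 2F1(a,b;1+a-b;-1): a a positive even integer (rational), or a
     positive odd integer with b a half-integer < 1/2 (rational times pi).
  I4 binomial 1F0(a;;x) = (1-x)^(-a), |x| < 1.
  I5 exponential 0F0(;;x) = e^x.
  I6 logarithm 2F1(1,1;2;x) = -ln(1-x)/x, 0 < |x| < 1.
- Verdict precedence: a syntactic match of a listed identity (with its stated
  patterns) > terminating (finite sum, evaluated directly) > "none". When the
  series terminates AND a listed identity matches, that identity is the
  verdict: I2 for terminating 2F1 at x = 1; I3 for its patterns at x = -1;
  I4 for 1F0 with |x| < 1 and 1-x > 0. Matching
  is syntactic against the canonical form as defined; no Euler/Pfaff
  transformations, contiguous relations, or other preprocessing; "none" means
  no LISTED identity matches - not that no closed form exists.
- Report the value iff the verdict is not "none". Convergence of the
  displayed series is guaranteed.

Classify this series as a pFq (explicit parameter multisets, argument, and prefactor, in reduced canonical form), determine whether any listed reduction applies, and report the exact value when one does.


The tell: t_0 = -1/4 here, and the running product (C = -1/4) telescopes to a rising factorial.
Ratio: r(k) = (5/9) * (k-10) / [(k-4/5) (k+1) (k+1)] - rational in k, leading ratio (5/9); with t_0 = -1/4, classification follows.

With C = -1/4: the canonical form is 1F2(-10; -4/5, 1; 5/9). Verdict: terminating - no listed pattern fits, but -10 in the upper list cuts the series at k = 10; direct evaluation. Exact value: 3052553254664819333242697/626496046153037446643712.
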